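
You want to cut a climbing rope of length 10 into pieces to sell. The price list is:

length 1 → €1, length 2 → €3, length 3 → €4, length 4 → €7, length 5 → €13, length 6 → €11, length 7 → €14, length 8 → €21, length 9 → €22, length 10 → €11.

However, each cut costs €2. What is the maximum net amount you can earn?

24

Let v[k] be the best obtainable value from length k. For each k, try every first piece i and keep the best of price[i] + v[k−i] minus the 2 cut fee when i<k.
v[1] = 1
v[2] = 3
v[3] = 4
v[4] = 7
v[5] = 13
v[6] = 12  (first piece 1, then v[5]=13)
v[7] = 14  (first piece 2, then v[5]=13)
v[8] = 21
v[9] = 22
v[10] = 24  (first piece 5, then v[5]=13)
One optimal plan: pieces 5 + 5 (1 cut) → €26 − €2 = €24.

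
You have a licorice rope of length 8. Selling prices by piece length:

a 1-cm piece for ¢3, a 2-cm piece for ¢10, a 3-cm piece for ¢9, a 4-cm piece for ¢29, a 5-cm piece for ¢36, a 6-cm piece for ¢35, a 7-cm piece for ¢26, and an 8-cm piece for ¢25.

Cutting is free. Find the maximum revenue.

58

Let best[k] be the best obtainable value from length k. For each k, try every first piece i and keep the best of price[i] + best[k−i].
best[1] = 3
best[2] = max(3+3, 10+0) = 10
best[3] = max(3+10, 10+3, 9+0) = 13
best[4] = max(3+13, 10+10, 9+3, 29+0) = 29
best[5] = max(3+29, 10+13, 9+10, 29+3, 36+0) = 36
best[6] = max(3+36, 10+29, 9+13, 29+10, 36+3, 35+0) = 39
best[7] = max(3+39, 10+36, 9+29, …, 35+3, 26+0) = 46
best[8] = max(3+46, 10+39, 9+36, …, 26+3, 25+0) = 58
One optimal cutting: 4 + 4 → ¢29 + ¢29 = ¢58.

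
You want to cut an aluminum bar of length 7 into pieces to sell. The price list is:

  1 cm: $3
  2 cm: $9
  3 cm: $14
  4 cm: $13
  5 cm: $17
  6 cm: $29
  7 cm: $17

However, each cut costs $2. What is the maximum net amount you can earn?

30

Let v[k] be the best obtainable value from length k. For each k, try every first piece i and keep the best of price[i] + v[k−i] minus the 2 cut fee when i<k.
v[1] = 3
v[2] = max(3+3-2, 9+0) = 9
v[3] = max(3+9-2, 9+3-2, 14+0) = 14
v[4] = max(3+14-2, 9+9-2, 14+3-2, 13+0) = 16
v[5] = max(3+16-2, 9+14-2, 14+9-2, 13+3-2, 17+0) = 21
v[6] = max(3+21-2, 9+16-2, 14+14-2, 13+9-2, 17+3-2, 29+0) = 29
v[7] = max(3+29-2, 9+21-2, 14+16-2, …, 29+3-2, 17+0) = 30
One optimal plan: pieces 6 + 1 (1 cut) → $32 − $2 = $30.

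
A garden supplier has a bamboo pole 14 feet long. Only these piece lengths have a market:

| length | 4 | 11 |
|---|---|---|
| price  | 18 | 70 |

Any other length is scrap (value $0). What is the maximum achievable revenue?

70

Build f[k] bottom-up: f[k] = max over allowed piece i of (p[i] + f[k−i]).
f[1] = 0
f[2] = 0
f[3] = 0
f[4] = 18
f[5] = 18
f[6] = 18
f[7] = 18
f[8] = 36  (first piece 4, then f[4]=18)
f[9] = 36
f[10] = 36
f[11] = max(18+18, 70+0) = 70
f[12] = max(18+36, 70+0) = 70
f[13] = max(18+36, 70+0) = 70
f[14] = max(18+36, 70+0) = 70
One optimal cutting: pieces 11 with 3 feet of scrap → $70.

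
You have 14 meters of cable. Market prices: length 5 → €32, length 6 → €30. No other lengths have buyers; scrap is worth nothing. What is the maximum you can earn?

64

Consider every possible first cut. best[k] is the best of p[i]+best[k−i] over all sellable i≤k.
best[1] = 0
best[2] = 0
best[3] = 0
best[4] = 0
best[5] = 32
best[6] = 32
best[7] = 32
best[8] = 32
best[9] = 32
best[10] = 64  (first piece 5, then best[5]=32)
best[11] = 64
best[12] = 64
best[13] = 64
best[14] = 64
One optimal cutting: pieces 5 + 5 with 4 meters of scrap → €64.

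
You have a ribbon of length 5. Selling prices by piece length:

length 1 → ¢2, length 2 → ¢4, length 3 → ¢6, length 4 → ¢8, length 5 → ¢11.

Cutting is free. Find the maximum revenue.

Let r[k] be the best obtainable value from length k. For each k, try every first piece i and keep the best of price[i] + r[k−i].
r[1] = 2
r[2] = 4  (first piece 1, then r[1]=2)
r[3] = 6  (first piece 1, then r[2]=4)
r[4] = 8  (first piece 1, then r[3]=6)
r[5] = 11
Best is to sell the whole 5-inch piece uncut for ¢11.

11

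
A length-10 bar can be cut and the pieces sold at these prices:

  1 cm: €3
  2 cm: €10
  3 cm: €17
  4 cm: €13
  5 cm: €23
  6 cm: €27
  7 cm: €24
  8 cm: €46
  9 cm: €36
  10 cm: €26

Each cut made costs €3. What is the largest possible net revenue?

Let v[k] be the best obtainable value from length k. For each k, try every first piece i and keep the best of price[i] + v[k−i] minus the 3 cut fee when i<k.
v[1] = 3
v[2] = max(3+3-3, 10+0) = 10
v[3] = max(3+10-3, 10+3-3, 17+0) = 17
v[4] = max(3+17-3, 10+10-3, 17+3-3, 13+0) = 17
v[5] = max(3+17-3, 10+17-3, 17+10-3, 13+3-3, 23+0) = 24
v[6] = max(3+24-3, 10+17-3, 17+17-3, 13+10-3, 23+3-3, 27+0) = 31
v[7] = max(3+31-3, 10+24-3, 17+17-3, …, 27+3-3, 24+0) = 31
v[8] = max(3+31-3, 10+31-3, 17+24-3, …, 24+3-3, 46+0) = 46
v[9] = max(3+46-3, 10+31-3, 17+31-3, …, 46+3-3, 36+0) = 46
v[10] = max(3+46-3, 10+46-3, 17+31-3, …, 36+3-3, 26+0) = 53
One optimal plan: pieces 8 + 2 (1 cut) → €56 − €3 = €53.

53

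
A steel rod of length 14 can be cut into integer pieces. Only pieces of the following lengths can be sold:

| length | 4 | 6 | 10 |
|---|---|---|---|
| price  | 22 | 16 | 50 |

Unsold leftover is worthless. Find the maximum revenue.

72

Build f[k] bottom-up: f[k] = max over allowed piece i of (p[i] + f[k−i]).
f[1] = 0
f[2] = 0
f[3] = 0
f[4] = 22
f[5] = 22
f[6] = max(22+0, 16+0) = 22
f[7] = max(22+0, 16+0) = 22
f[8] = max(22+22, 16+0) = 44
f[9] = max(22+22, 16+0) = 44
f[10] = max(22+22, 16+22, 50+0) = 50
f[11] = max(22+22, 16+22, 50+0) = 50
f[12] = max(22+44, 16+22, 50+0) = 66
f[13] = max(22+44, 16+22, 50+0) = 66
f[14] = max(22+50, 16+44, 50+22) = 72
One optimal cutting: 10 + 4 → $72.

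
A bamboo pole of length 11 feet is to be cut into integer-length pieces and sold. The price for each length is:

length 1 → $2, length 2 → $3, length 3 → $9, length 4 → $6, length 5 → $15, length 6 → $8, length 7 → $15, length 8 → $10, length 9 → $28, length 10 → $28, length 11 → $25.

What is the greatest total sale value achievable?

33

Consider every possible first cut. r[k] is the best of p[i]+r[k−i] over all sellable i≤k.
r[1] = 2
r[2] = 4  (first piece 1, then r[1]=2)
r[3] = 9
r[4] = 11  (first piece 1, then r[3]=9)
r[5] = 15
r[6] = 18  (first piece 3, then r[3]=9)
r[7] = 20  (first piece 1, then r[6]=18)
r[8] = 24  (first piece 3, then r[5]=15)
r[9] = 28
r[10] = 30  (first piece 1, then r[9]=28)
r[11] = 33  (first piece 3, then r[8]=24)
One optimal cutting: 5 + 3 + 3 → $15 + $9 + $9 = $33.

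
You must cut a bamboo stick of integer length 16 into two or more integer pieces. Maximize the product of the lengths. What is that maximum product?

324

Define g[k] = max over 1≤i<k of i · max(k−i, g[k−i]); the inner max lets the remainder stay uncut if that's better.
g[2] = 1·max(1,0) = 1·1 = 1
g[3] = max(1·2, 2·1) = 2
g[4] = max(1·3, 2·2, 3·1) = 4
g[5] = max(1·4, 2·3, 3·2, 4·1) = 6
g[6] = max(1·6, 2·4, 3·3, 4·2, 5·1) = 9
g[7] = max(1·9, 2·6, 3·4, 4·3, 5·2, 6·1) = 12
g[8] = max(1·12, 2·9, 3·6, …, 6·2, 7·1) = 18
g[9] = max(1·18, 2·12, 3·9, …, 7·2, 8·1) = 27
g[10] = max(1·27, 2·18, 3·12, …, 8·2, 9·1) = 36
g[11] = max(1·36, 2·27, 3·18, …, 9·2, 10·1) = 54
g[12] = max(1·54, 2·36, 3·27, …, 10·2, 11·1) = 81
g[13] = max(1·81, 2·54, 3·36, …, 11·2, 12·1) = 108
g[14] = max(1·108, 2·81, 3·54, …, 12·2, 13·1) = 162
g[15] = max(1·162, 2·108, 3·81, …, 13·2, 14·1) = 243
g[16] = max(1·243, 2·162, 3·108, …, 14·2, 15·1) = 324
One optimal split: 3 + 3 + 3 + 3 + 2 + 2; product 3·3·3·3·2·2 = 324.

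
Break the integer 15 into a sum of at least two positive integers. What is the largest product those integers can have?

243

Fill P[k] for k=2..15: at each k try every first piece i and multiply by the better of (k−i) uncut or P[k−i].
Small cases: P[2]=1, P[3]=2, P[4]=4, P[5]=6, P[6]=9, P[7]=12.
P[8] = max(1×12, 2×9, 3×6, …, 6×2, 7×1) = 18
P[9] = max(1×18, 2×12, 3×9, …, 7×2, 8×1) = 27
P[10] = max(1×27, 2×18, 3×12, …, 8×2, 9×1) = 36
P[11] = max(1×36, 2×27, 3×18, …, 9×2, 10×1) = 54
P[12] = max(1×54, 2×36, 3×27, …, 10×2, 11×1) = 81
P[13] = max(1×81, 2×54, 3×36, …, 11×2, 12×1) = 108
P[14] = max(1×108, 2×81, 3×54, …, 12×2, 13×1) = 162
P[15] = max(1×162, 2×108, 3×81, …, 13×2, 14×1) = 243
One optimal split: 3 + 3 + 3 + 3 + 3; product 3×3×3×3×3 = 243.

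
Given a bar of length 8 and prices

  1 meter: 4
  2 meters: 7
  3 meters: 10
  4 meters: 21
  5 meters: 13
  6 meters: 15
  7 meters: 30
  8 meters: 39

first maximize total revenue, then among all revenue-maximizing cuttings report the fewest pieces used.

2

Build r[k] bottom-up: r[k] = max over allowed piece i of (p[i] + r[k−i]).
r[1] = 4
r[2] = 8  (first piece 1, then r[1]=4)
r[3] = 12  (first piece 1, then r[2]=8)
r[4] = 21
r[5] = 25  (first piece 1, then r[4]=21)
r[6] = 29  (first piece 1, then r[5]=25)
r[7] = 33  (first piece 1, then r[6]=29)
r[8] = 42  (first piece 4, then r[4]=21)
Maximum revenue is 42.
Now minimize piece count subject to staying optimal: for each k, pieces[k] = 1 + min over i with p[i]+r[k−i]=r[k] of pieces[k−i].
pieces[5] = 2
pieces[6] = 3
pieces[7] = 4
pieces[8] = 2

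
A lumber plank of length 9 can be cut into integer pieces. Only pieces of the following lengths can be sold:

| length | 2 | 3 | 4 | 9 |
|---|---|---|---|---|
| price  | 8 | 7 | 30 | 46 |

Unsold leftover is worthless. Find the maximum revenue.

Consider every possible first cut. best[k] is the best of p[i]+best[k−i] over all sellable i≤k.
best[1] = 0
best[2] = 8
best[3] = 8
best[4] = 30
best[5] = 30
best[6] = 38  (first piece 2, then best[4]=30)
best[7] = 38
best[8] = 60  (first piece 4, then best[4]=30)
best[9] = 60
One optimal cutting: pieces 4 + 4 with 1 foot of scrap → $60.

60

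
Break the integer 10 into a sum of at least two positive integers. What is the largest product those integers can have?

Let P[k] be the best product for length k (with at least one cut). For each first piece i, the rest contributes max(k−i, P[k−i]).
P[2] = 1×max(1,0) = 1×1 = 1
P[3] = 1×max(2,1) = 1×2 = 2
P[4] = 2×max(2,1) = 2×2 = 4
P[5] = 2×max(3,2) = 2×3 = 6
P[6] = 3×max(3,2) = 3×3 = 9
P[7] = 2×max(5,6) = 2×6 = 12
P[8] = 2×max(6,9) = 2×9 = 18
P[9] = 3×max(6,9) = 3×9 = 27
P[10] = 2×max(8,18) = 2×18 = 36
One optimal split: 3 + 3 + 2 + 2; product 3×3×2×2 = 36.

36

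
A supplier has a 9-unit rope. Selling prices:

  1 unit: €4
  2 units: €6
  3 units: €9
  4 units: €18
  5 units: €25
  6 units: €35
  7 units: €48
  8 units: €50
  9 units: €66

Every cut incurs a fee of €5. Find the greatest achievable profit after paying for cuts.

Build net[k] bottom-up: net[k] = max over allowed piece i of (p[i] + net[k−i]) − 5 per cut.
net[1] = 4
net[2] = max(4+4-5, 6+0) = 6
net[3] = max(4+6-5, 6+4-5, 9+0) = 9
net[4] = max(4+9-5, 6+6-5, 9+4-5, 18+0) = 18
net[5] = max(4+18-5, 6+9-5, 9+6-5, 18+4-5, 25+0) = 25
net[6] = max(4+25-5, 6+18-5, 9+9-5, 18+6-5, 25+4-5, 35+0) = 35
net[7] = max(4+35-5, 6+25-5, 9+18-5, …, 35+4-5, 48+0) = 48
net[8] = max(4+48-5, 6+35-5, 9+25-5, …, 48+4-5, 50+0) = 50
net[9] = max(4+50-5, 6+48-5, 9+35-5, …, 50+4-5, 66+0) = 66
Best is to make no cuts and sell whole for €66.

66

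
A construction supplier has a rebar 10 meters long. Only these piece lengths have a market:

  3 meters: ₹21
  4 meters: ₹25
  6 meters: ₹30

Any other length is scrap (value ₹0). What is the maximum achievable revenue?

Let best[k] be the best obtainable value from length k. For each k, try every first piece i and keep the best of price[i] + best[k−i].
best[1] = 0
best[2] = 0
best[3] = 21
best[4] = 25
best[5] = 25
best[6] = 42  (first piece 3, then best[3]=21)
best[7] = 46  (first piece 3, then best[4]=25)
best[8] = 50  (first piece 4, then best[4]=25)
best[9] = 63  (first piece 3, then best[6]=42)
best[10] = 67  (first piece 3, then best[7]=46)
One optimal cutting: 4 + 3 + 3 → ₹67.

67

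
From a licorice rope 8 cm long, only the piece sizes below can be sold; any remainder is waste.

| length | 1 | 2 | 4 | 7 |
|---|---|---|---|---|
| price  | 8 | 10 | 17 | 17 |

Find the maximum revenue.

64

Build r[k] bottom-up: r[k] = max over allowed piece i of (p[i] + r[k−i]).
r[1] = 8
r[2] = 16  (first piece 1, then r[1]=8)
r[3] = 24  (first piece 1, then r[2]=16)
r[4] = 32  (first piece 1, then r[3]=24)
r[5] = 40  (first piece 1, then r[4]=32)
r[6] = 48  (first piece 1, then r[5]=40)
r[7] = 56  (first piece 1, then r[6]=48)
r[8] = 64  (first piece 1, then r[7]=56)
One optimal cutting: 1 + 1 + 1 + 1 + 1 + 1 + 1 + 1 → ¢64.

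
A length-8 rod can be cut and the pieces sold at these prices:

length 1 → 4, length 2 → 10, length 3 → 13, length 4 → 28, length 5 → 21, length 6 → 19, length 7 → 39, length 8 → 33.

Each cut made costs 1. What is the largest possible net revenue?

Build net[k] bottom-up: net[k] = max over allowed piece i of (p[i] + net[k−i]) − 1 per cut.
net[1] = 4
net[2] = max(4+4-1, 10+0) = 10
net[3] = max(4+10-1, 10+4-1, 13+0) = 13
net[4] = max(4+13-1, 10+10-1, 13+4-1, 28+0) = 28
net[5] = max(4+28-1, 10+13-1, 13+10-1, 28+4-1, 21+0) = 31
net[6] = max(4+31-1, 10+28-1, 13+13-1, 28+10-1, 21+4-1, 19+0) = 37
net[7] = max(4+37-1, 10+31-1, 13+28-1, …, 19+4-1, 39+0) = 40
net[8] = max(4+40-1, 10+37-1, 13+31-1, …, 39+4-1, 33+0) = 55
One optimal plan: pieces 4 + 4 (1 cut) → 56 − 1 = 55.

55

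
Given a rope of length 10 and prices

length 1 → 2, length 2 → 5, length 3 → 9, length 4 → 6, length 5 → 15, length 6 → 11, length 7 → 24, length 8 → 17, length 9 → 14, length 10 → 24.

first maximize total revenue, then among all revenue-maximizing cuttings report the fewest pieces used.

2

Consider every possible first cut. r[k] is the best of p[i]+r[k−i] over all sellable i≤k.
r[1] = 2
r[2] = max(2+2, 5+0) = 5
r[3] = max(2+5, 5+2, 9+0) = 9
r[4] = max(2+9, 5+5, 9+2, 6+0) = 11
r[5] = max(2+11, 5+9, 9+5, 6+2, 15+0) = 15
r[6] = max(2+15, 5+11, 9+9, 6+5, 15+2, 11+0) = 18
r[7] = max(2+18, 5+15, 9+11, …, 11+2, 24+0) = 24
r[8] = max(2+24, 5+18, 9+15, …, 24+2, 17+0) = 26
r[9] = max(2+26, 5+24, 9+18, …, 17+2, 14+0) = 29
r[10] = max(2+29, 5+26, 9+24, …, 14+2, 24+0) = 33
Maximum revenue is 33.
Now minimize piece count subject to staying optimal: for each k, pieces[k] = 1 + min over i with p[i]+r[k−i]=r[k] of pieces[k−i].
pieces[7] = 1
pieces[8] = 2
pieces[9] = 2
pieces[10] = 2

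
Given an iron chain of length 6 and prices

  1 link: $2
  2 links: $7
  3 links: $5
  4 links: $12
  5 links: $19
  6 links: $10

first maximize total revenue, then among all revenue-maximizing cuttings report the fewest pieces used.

Consider every possible first cut. r[k] is the best of p[i]+r[k−i] over all sellable i≤k.
r[1] = 2
r[2] = 7
r[3] = 9  (first piece 1, then r[2]=7)
r[4] = 14  (first piece 2, then r[2]=7)
r[5] = 19
r[6] = 21  (first piece 1, then r[5]=19)
Maximum revenue is $21.
Now minimize piece count subject to staying optimal: for each k, pieces[k] = 1 + min over i with p[i]+r[k−i]=r[k] of pieces[k−i].
pieces[3] = 2
pieces[4] = 2
pieces[5] = 1
pieces[6] = 2

2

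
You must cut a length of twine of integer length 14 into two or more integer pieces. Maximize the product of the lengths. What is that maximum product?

162

Let P[k] be the best product for length k (with at least one cut). For each first piece i, the rest contributes max(k−i, P[k−i]).
P[2] = 1·max(1,0) = 1·1 = 1
P[3] = 1·max(2,1) = 1·2 = 2
P[4] = 2·max(2,1) = 2·2 = 4
P[5] = 2·max(3,2) = 2·3 = 6
P[6] = 3·max(3,2) = 3·3 = 9
P[7] = 2·max(5,6) = 2·6 = 12
P[8] = 2·max(6,9) = 2·9 = 18
P[9] = 3·max(6,9) = 3·9 = 27
P[10] = 2·max(8,18) = 2·18 = 36
P[11] = 2·max(9,27) = 2·27 = 54
P[12] = 3·max(9,27) = 3·27 = 81
P[13] = 2·max(11,54) = 2·54 = 108
P[14] = 2·max(12,81) = 2·81 = 162
One optimal split: 3 + 3 + 3 + 3 + 2; product 3·3·3·3·2 = 162.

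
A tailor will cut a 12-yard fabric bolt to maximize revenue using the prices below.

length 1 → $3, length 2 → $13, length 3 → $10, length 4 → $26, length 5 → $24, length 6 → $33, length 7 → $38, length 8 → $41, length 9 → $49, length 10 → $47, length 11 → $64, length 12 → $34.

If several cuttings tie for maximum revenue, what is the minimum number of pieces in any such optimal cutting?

Let r[k] be the best obtainable value from length k. For each k, try every first piece i and keep the best of price[i] + r[k−i].
r[1] = 3
r[2] = max(3+3, 13+0) = 13
r[3] = max(3+13, 13+3, 10+0) = 16
r[4] = max(3+16, 13+13, 10+3, 26+0) = 26
r[5] = max(3+26, 13+16, 10+13, 26+3, 24+0) = 29
r[6] = max(3+29, 13+26, 10+16, 26+13, 24+3, 33+0) = 39
r[7] = max(3+39, 13+29, 10+26, …, 33+3, 38+0) = 42
r[8] = max(3+42, 13+39, 10+29, …, 38+3, 41+0) = 52
r[9] = max(3+52, 13+42, 10+39, …, 41+3, 49+0) = 55
r[10] = max(3+55, 13+52, 10+42, …, 49+3, 47+0) = 65
r[11] = max(3+65, 13+55, 10+52, …, 47+3, 64+0) = 68
r[12] = max(3+68, 13+65, 10+55, …, 64+3, 34+0) = 78
Maximum revenue is $78.
Now minimize piece count subject to staying optimal: for each k, pieces[k] = 1 + min over i with p[i]+r[k−i]=r[k] of pieces[k−i].
pieces[9] = 3
pieces[10] = 3
pieces[11] = 4
pieces[12] = 3

3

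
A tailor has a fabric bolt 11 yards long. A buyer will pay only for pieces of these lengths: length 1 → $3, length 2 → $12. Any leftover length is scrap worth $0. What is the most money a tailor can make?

63

Consider every possible first cut. r[k] is the best of p[i]+r[k−i] over all sellable i≤k.
r[1] = 3
r[2] = max(3+3, 12+0) = 12
r[3] = max(3+12, 12+3) = 15
r[4] = max(3+15, 12+12) = 24
r[5] = max(3+24, 12+15) = 27
r[6] = max(3+27, 12+24) = 36
r[7] = max(3+36, 12+27) = 39
r[8] = max(3+39, 12+36) = 48
r[9] = max(3+48, 12+39) = 51
r[10] = max(3+51, 12+48) = 60
r[11] = max(3+60, 12+51) = 63
One optimal cutting: 2 + 2 + 2 + 2 + 2 + 1 → $63.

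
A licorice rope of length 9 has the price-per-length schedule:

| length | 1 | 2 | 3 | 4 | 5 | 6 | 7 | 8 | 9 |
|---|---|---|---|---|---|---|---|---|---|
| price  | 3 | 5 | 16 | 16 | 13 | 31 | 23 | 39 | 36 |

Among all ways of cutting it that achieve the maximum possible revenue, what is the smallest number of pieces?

3

Let r[k] be the best obtainable value from length k. For each k, try every first piece i and keep the best of price[i] + r[k−i].
r[1] = 3
r[2] = max(3+3, 5+0) = 6
r[3] = max(3+6, 5+3, 16+0) = 16
r[4] = max(3+16, 5+6, 16+3, 16+0) = 19
r[5] = max(3+19, 5+16, 16+6, 16+3, 13+0) = 22
r[6] = max(3+22, 5+19, 16+16, 16+6, 13+3, 31+0) = 32
r[7] = max(3+32, 5+22, 16+19, …, 31+3, 23+0) = 35
r[8] = max(3+35, 5+32, 16+22, …, 23+3, 39+0) = 39
r[9] = max(3+39, 5+35, 16+32, …, 39+3, 36+0) = 48
Maximum revenue is ¢48.
Now minimize piece count subject to staying optimal: for each k, pieces[k] = 1 + min over i with p[i]+r[k−i]=r[k] of pieces[k−i].
pieces[6] = 2
pieces[7] = 3
pieces[8] = 1
pieces[9] = 3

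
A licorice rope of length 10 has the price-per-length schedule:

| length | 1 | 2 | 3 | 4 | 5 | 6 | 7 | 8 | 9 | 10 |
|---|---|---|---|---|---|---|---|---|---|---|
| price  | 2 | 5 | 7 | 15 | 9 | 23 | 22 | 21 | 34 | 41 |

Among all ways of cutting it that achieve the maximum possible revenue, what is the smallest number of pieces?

1

Let r[k] be the best obtainable value from length k. For each k, try every first piece i and keep the best of price[i] + r[k−i].
r[1] = 2
r[2] = 5
r[3] = 7  (first piece 1, then r[2]=5)
r[4] = 15
r[5] = 17  (first piece 1, then r[4]=15)
r[6] = 23
r[7] = 25  (first piece 1, then r[6]=23)
r[8] = 30  (first piece 4, then r[4]=15)
r[9] = 34
r[10] = 41
Maximum revenue is ¢41.
Now minimize piece count subject to staying optimal: for each k, pieces[k] = 1 + min over i with p[i]+r[k−i]=r[k] of pieces[k−i].
pieces[7] = 2
pieces[8] = 2
pieces[9] = 1
pieces[10] = 1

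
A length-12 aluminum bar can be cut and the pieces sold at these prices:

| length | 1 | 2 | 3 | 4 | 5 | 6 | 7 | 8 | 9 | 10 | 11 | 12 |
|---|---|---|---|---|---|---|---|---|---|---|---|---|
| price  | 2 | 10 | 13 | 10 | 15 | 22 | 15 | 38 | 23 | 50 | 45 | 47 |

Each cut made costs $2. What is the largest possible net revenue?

58

Consider every possible first cut. r[k] is the best of p[i]+r[k−i] over all sellable i≤k, charging 2 whenever i<k.
r[1] = 2
r[2] = 10
r[3] = 13
r[4] = 18  (first piece 2, then r[2]=10)
r[5] = 21  (first piece 2, then r[3]=13)
r[6] = 26  (first piece 2, then r[4]=18)
r[7] = 29  (first piece 2, then r[5]=21)
r[8] = 38
r[9] = 38  (first piece 1, then r[8]=38)
r[10] = 50
r[11] = 50  (first piece 1, then r[10]=50)
r[12] = 58  (first piece 2, then r[10]=50)
One optimal plan: pieces 10 + 2 (1 cut) → $60 − $2 = $58.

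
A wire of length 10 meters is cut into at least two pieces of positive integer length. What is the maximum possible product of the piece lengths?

36

Fill g[k] for k=2..10: at each k try every first piece i and multiply by the better of (k−i) uncut or g[k−i].
g[2] = 1×max(1,0) = 1×1 = 1
g[3] = 1×max(2,1) = 1×2 = 2
g[4] = 2×max(2,1) = 2×2 = 4
g[5] = 2×max(3,2) = 2×3 = 6
g[6] = 3×max(3,2) = 3×3 = 9
g[7] = 2×max(5,6) = 2×6 = 12
g[8] = 2×max(6,9) = 2×9 = 18
g[9] = 3×max(6,9) = 3×9 = 27
g[10] = 2×max(8,18) = 2×18 = 36
One optimal split: 3 + 3 + 2 + 2; product 3×3×2×2 = 36.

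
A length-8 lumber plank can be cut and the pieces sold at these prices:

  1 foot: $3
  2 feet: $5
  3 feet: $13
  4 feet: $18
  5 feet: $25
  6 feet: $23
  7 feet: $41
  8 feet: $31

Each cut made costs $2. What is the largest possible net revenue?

Let net[k] be the best obtainable value from length k. For each k, try every first piece i and keep the best of price[i] + net[k−i] minus the 2 cut fee when i<k.
net[1] = 3
net[2] = max(3+3-2, 5+0) = 5
net[3] = max(3+5-2, 5+3-2, 13+0) = 13
net[4] = max(3+13-2, 5+5-2, 13+3-2, 18+0) = 18
net[5] = max(3+18-2, 5+13-2, 13+5-2, 18+3-2, 25+0) = 25
net[6] = max(3+25-2, 5+18-2, 13+13-2, 18+5-2, 25+3-2, 23+0) = 26
net[7] = max(3+26-2, 5+25-2, 13+18-2, …, 23+3-2, 41+0) = 41
net[8] = max(3+41-2, 5+26-2, 13+25-2, …, 41+3-2, 31+0) = 42
One optimal plan: pieces 7 + 1 (1 cut) → $44 − $2 = $42.

42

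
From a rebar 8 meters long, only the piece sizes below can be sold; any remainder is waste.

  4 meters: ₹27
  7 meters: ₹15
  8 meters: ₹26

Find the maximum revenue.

54

Consider every possible first cut. f[k] is the best of p[i]+f[k−i] over all sellable i≤k.
f[1] = 0
f[2] = 0
f[3] = 0
f[4] = 27
f[5] = 27
f[6] = 27
f[7] = 27
f[8] = 54  (first piece 4, then f[4]=27)
One optimal cutting: 4 + 4 → ₹54.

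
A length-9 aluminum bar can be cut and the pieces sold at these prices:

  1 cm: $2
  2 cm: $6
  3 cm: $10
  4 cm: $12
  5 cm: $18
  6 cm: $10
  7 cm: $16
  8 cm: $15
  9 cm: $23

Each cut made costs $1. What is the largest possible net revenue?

29

Let r[k] be the best obtainable value from length k. For each k, try every first piece i and keep the best of price[i] + r[k−i] minus the 1 cut fee when i<k.
r[1] = 2
r[2] = 6
r[3] = 10
r[4] = 12
r[5] = 18
r[6] = 19  (first piece 1, then r[5]=18)
r[7] = 23  (first piece 2, then r[5]=18)
r[8] = 27  (first piece 3, then r[5]=18)
r[9] = 29  (first piece 4, then r[5]=18)
One optimal plan: pieces 5 + 4 (1 cut) → $30 − $1 = $29.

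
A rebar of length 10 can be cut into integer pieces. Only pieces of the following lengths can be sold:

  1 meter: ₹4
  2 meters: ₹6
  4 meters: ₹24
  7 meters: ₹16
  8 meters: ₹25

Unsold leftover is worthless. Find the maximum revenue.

56

Let f[k] be the best obtainable value from length k. For each k, try every first piece i and keep the best of price[i] + f[k−i].
f[1] = 4
f[2] = max(4+4, 6+0) = 8
f[3] = max(4+8, 6+4) = 12
f[4] = max(4+12, 6+8, 24+0) = 24
f[5] = max(4+24, 6+12, 24+4) = 28
f[6] = max(4+28, 6+24, 24+8) = 32
f[7] = max(4+32, 6+28, 24+12, 16+0) = 36
f[8] = max(4+36, 6+32, 24+24, 16+4, 25+0) = 48
f[9] = max(4+48, 6+36, 24+28, 16+8, 25+4) = 52
f[10] = max(4+52, 6+48, 24+32, 16+12, 25+8) = 56
One optimal cutting: 4 + 4 + 1 + 1 → ₹56.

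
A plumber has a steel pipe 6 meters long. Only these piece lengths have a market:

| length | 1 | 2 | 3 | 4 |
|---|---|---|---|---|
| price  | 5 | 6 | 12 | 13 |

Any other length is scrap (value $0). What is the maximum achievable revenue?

Build f[k] bottom-up: f[k] = max over allowed piece i of (p[i] + f[k−i]).
f[1] = 5
f[2] = 10  (first piece 1, then f[1]=5)
f[3] = 15  (first piece 1, then f[2]=10)
f[4] = 20  (first piece 1, then f[3]=15)
f[5] = 25  (first piece 1, then f[4]=20)
f[6] = 30  (first piece 1, then f[5]=25)
One optimal cutting: 1 + 1 + 1 + 1 + 1 + 1 → $30.

30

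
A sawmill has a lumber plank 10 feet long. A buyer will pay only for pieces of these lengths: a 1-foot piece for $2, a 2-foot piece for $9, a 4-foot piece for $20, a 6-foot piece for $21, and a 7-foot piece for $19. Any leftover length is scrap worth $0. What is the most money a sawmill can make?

Let f[k] be the best obtainable value from length k. For each k, try every first piece i and keep the best of price[i] + f[k−i].
f[1] = 2
f[2] = 9
f[3] = 11  (first piece 1, then f[2]=9)
f[4] = 20
f[5] = 22  (first piece 1, then f[4]=20)
f[6] = 29  (first piece 2, then f[4]=20)
f[7] = 31  (first piece 1, then f[6]=29)
f[8] = 40  (first piece 4, then f[4]=20)
f[9] = 42  (first piece 1, then f[8]=40)
f[10] = 49  (first piece 2, then f[8]=40)
One optimal cutting: 4 + 4 + 2 → $49.

49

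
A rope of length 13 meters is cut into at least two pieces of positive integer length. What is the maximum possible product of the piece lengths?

Define m[k] = max over 1≤i<k of i · max(k−i, m[k−i]); the inner max lets the remainder stay uncut if that's better.
m[2] = 1*max(1,0) = 1*1 = 1
m[3] = 1*max(2,1) = 1*2 = 2
m[4] = 2*max(2,1) = 2*2 = 4
m[5] = 2*max(3,2) = 2*3 = 6
m[6] = 3*max(3,2) = 3*3 = 9
m[7] = 2*max(5,6) = 2*6 = 12
m[8] = 2*max(6,9) = 2*9 = 18
m[9] = 3*max(6,9) = 3*9 = 27
m[10] = 2*max(8,18) = 2*18 = 36
m[11] = 2*max(9,27) = 2*27 = 54
m[12] = 3*max(9,27) = 3*27 = 81
m[13] = 2*max(11,54) = 2*54 = 108
One optimal split: 3 + 3 + 3 + 2 + 2; product 3*3*3*2*2 = 108.

108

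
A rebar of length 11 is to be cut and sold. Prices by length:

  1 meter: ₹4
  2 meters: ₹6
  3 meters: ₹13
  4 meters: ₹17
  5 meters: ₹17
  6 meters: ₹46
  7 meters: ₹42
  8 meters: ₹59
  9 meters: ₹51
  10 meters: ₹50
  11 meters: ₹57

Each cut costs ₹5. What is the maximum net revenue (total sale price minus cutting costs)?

67

Let net[k] be the best obtainable value from length k. For each k, try every first piece i and keep the best of price[i] + net[k−i] minus the 5 cut fee when i<k.
net[1] = 4
net[2] = 6
net[3] = 13
net[4] = 17
net[5] = 17
net[6] = 46
net[7] = 45  (first piece 1, then net[6]=46)
net[8] = 59
net[9] = 58  (first piece 1, then net[8]=59)
net[10] = 60  (first piece 2, then net[8]=59)
net[11] = 67  (first piece 3, then net[8]=59)
One optimal plan: pieces 8 + 3 (1 cut) → ₹72 − ₹5 = ₹67.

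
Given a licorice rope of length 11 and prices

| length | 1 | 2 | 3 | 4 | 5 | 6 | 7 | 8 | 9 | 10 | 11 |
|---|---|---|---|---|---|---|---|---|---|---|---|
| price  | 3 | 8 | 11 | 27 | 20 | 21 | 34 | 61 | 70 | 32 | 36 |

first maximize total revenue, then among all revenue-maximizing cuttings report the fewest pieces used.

2

Build r[k] bottom-up: r[k] = max over allowed piece i of (p[i] + r[k−i]).
r[1] = 3
r[2] = 8
r[3] = 11  (first piece 1, then r[2]=8)
r[4] = 27
r[5] = 30  (first piece 1, then r[4]=27)
r[6] = 35  (first piece 2, then r[4]=27)
r[7] = 38  (first piece 1, then r[6]=35)
r[8] = 61
r[9] = 70
r[10] = 73  (first piece 1, then r[9]=70)
r[11] = 78  (first piece 2, then r[9]=70)
Maximum revenue is ¢78.
Now minimize piece count subject to staying optimal: for each k, pieces[k] = 1 + min over i with p[i]+r[k−i]=r[k] of pieces[k−i].
pieces[8] = 1
pieces[9] = 1
pieces[10] = 2
pieces[11] = 2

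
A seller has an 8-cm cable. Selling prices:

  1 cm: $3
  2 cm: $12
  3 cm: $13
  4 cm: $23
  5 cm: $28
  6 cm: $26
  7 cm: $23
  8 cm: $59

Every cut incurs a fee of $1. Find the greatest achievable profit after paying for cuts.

59

Build net[k] bottom-up: net[k] = max over allowed piece i of (p[i] + net[k−i]) − 1 per cut.
net[1] = 3
net[2] = 12
net[3] = 14  (first piece 1, then net[2]=12)
net[4] = 23  (first piece 2, then net[2]=12)
net[5] = 28
net[6] = 34  (first piece 2, then net[4]=23)
net[7] = 39  (first piece 2, then net[5]=28)
net[8] = 59
Best is to make no cuts and sell whole for $59.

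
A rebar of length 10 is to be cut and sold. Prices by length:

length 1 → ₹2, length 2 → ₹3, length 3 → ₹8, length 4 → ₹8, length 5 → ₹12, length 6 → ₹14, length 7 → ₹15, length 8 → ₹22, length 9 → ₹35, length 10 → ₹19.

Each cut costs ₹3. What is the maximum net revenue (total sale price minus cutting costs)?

Build v[k] bottom-up: v[k] = max over allowed piece i of (p[i] + v[k−i]) − 3 per cut.
v[1] = 2
v[2] = max(2+2-3, 3+0) = 3
v[3] = max(2+3-3, 3+2-3, 8+0) = 8
v[4] = max(2+8-3, 3+3-3, 8+2-3, 8+0) = 8
v[5] = max(2+8-3, 3+8-3, 8+3-3, 8+2-3, 12+0) = 12
v[6] = max(2+12-3, 3+8-3, 8+8-3, 8+3-3, 12+2-3, 14+0) = 14
v[7] = max(2+14-3, 3+12-3, 8+8-3, …, 14+2-3, 15+0) = 15
v[8] = max(2+15-3, 3+14-3, 8+12-3, …, 15+2-3, 22+0) = 22
v[9] = max(2+22-3, 3+15-3, 8+14-3, …, 22+2-3, 35+0) = 35
v[10] = max(2+35-3, 3+22-3, 8+15-3, …, 35+2-3, 19+0) = 34
One optimal plan: pieces 9 + 1 (1 cut) → ₹37 − ₹3 = ₹34.

34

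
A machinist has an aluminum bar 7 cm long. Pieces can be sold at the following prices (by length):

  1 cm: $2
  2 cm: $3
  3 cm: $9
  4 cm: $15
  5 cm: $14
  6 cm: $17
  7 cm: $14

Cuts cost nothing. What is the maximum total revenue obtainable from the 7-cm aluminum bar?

24

Consider every possible first cut. best[k] is the best of p[i]+best[k−i] over all sellable i≤k.
best[1] = 2
best[2] = max(2+2, 3+0) = 4
best[3] = max(2+4, 3+2, 9+0) = 9
best[4] = max(2+9, 3+4, 9+2, 15+0) = 15
best[5] = max(2+15, 3+9, 9+4, 15+2, 14+0) = 17
best[6] = max(2+17, 3+15, 9+9, 15+4, 14+2, 17+0) = 19
best[7] = max(2+19, 3+17, 9+15, …, 17+2, 14+0) = 24
One optimal cutting: 4 + 3 → $15 + $9 = $24.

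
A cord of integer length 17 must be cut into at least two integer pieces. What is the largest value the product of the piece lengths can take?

486

Define f[k] = max over 1≤i<k of i · max(k−i, f[k−i]); the inner max lets the remainder stay uncut if that's better.
f[2] = 1*max(1,0) = 1*1 = 1
f[3] = 1*max(2,1) = 1*2 = 2
f[4] = 2*max(2,1) = 2*2 = 4
f[5] = 2*max(3,2) = 2*3 = 6
f[6] = 3*max(3,2) = 3*3 = 9
f[7] = 2*max(5,6) = 2*6 = 12
f[8] = 2*max(6,9) = 2*9 = 18
f[9] = 3*max(6,9) = 3*9 = 27
f[10] = 2*max(8,18) = 2*18 = 36
f[11] = 2*max(9,27) = 2*27 = 54
f[12] = 3*max(9,27) = 3*27 = 81
f[13] = 2*max(11,54) = 2*54 = 108
f[14] = 2*max(12,81) = 2*81 = 162
f[15] = 3*max(12,81) = 3*81 = 243
f[16] = 2*max(14,162) = 2*162 = 324
f[17] = 2*max(15,243) = 2*243 = 486
One optimal split: 3 + 3 + 3 + 3 + 3 + 2; product 3*3*3*3*3*2 = 486.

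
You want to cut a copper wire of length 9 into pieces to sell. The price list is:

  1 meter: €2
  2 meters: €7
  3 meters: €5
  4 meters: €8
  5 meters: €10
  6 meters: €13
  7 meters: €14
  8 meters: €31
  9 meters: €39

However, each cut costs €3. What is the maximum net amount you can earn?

39

Build v[k] bottom-up: v[k] = max over allowed piece i of (p[i] + v[k−i]) − 3 per cut.
v[1] = 2
v[2] = 7
v[3] = 6  (first piece 1, then v[2]=7)
v[4] = 11  (first piece 2, then v[2]=7)
v[5] = 10  (first piece 1, then v[4]=11)
v[6] = 15  (first piece 2, then v[4]=11)
v[7] = 14  (first piece 1, then v[6]=15)
v[8] = 31
v[9] = 39
Best is to make no cuts and sell whole for €39.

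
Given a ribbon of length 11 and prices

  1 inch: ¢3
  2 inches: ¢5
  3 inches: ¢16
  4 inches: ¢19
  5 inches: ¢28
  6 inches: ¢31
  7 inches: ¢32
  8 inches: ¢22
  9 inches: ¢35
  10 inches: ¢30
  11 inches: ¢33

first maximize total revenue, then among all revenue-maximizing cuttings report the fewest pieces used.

Consider every possible first cut. r[k] is the best of p[i]+r[k−i] over all sellable i≤k.
r[1] = 3
r[2] = max(3+3, 5+0) = 6
r[3] = max(3+6, 5+3, 16+0) = 16
r[4] = max(3+16, 5+6, 16+3, 19+0) = 19
r[5] = max(3+19, 5+16, 16+6, 19+3, 28+0) = 28
r[6] = max(3+28, 5+19, 16+16, 19+6, 28+3, 31+0) = 32
r[7] = max(3+32, 5+28, 16+19, …, 31+3, 32+0) = 35
r[8] = max(3+35, 5+32, 16+28, …, 32+3, 22+0) = 44
r[9] = max(3+44, 5+35, 16+32, …, 22+3, 35+0) = 48
r[10] = max(3+48, 5+44, 16+35, …, 35+3, 30+0) = 56
r[11] = max(3+56, 5+48, 16+44, …, 30+3, 33+0) = 60
Maximum revenue is ¢60.
Now minimize piece count subject to staying optimal: for each k, pieces[k] = 1 + min over i with p[i]+r[k−i]=r[k] of pieces[k−i].
pieces[8] = 2
pieces[9] = 3
pieces[10] = 2
pieces[11] = 3

3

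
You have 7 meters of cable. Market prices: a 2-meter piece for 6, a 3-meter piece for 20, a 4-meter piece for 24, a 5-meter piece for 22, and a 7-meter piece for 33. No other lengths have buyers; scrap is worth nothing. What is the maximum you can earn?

44

Build r[k] bottom-up: r[k] = max over allowed piece i of (p[i] + r[k−i]).
r[1] = 0
r[2] = 6
r[3] = max(6+0, 20+0) = 20
r[4] = max(6+6, 20+0, 24+0) = 24
r[5] = max(6+20, 20+6, 24+0, 22+0) = 26
r[6] = max(6+24, 20+20, 24+6, 22+0) = 40
r[7] = max(6+26, 20+24, 24+20, 22+6, 33+0) = 44
One optimal cutting: 4 + 3 → 44.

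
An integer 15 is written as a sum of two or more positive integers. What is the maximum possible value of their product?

Fill g[k] for k=2..15: at each k try every first piece i and multiply by the better of (k−i) uncut or g[k−i].
Small cases: g[2]=1, g[3]=2, g[4]=4, g[5]=6, g[6]=9, g[7]=12, g[8]=18, g[9]=27.
g[10] = max(1*27, 2*18, 3*12, …, 8*2, 9*1) = 36
g[11] = max(1*36, 2*27, 3*18, …, 9*2, 10*1) = 54
g[12] = max(1*54, 2*36, 3*27, …, 10*2, 11*1) = 81
g[13] = max(1*81, 2*54, 3*36, …, 11*2, 12*1) = 108
g[14] = max(1*108, 2*81, 3*54, …, 12*2, 13*1) = 162
g[15] = max(1*162, 2*108, 3*81, …, 13*2, 14*1) = 243
One optimal split: 3 + 3 + 3 + 3 + 3; product 3*3*3*3*3 = 243.

243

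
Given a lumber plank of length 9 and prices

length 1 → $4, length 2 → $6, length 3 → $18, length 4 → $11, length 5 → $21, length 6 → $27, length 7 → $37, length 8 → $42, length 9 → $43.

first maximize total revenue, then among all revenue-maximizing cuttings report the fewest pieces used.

3

Build r[k] bottom-up: r[k] = max over allowed piece i of (p[i] + r[k−i]).
r[1] = 4
r[2] = max(4+4, 6+0) = 8
r[3] = max(4+8, 6+4, 18+0) = 18
r[4] = max(4+18, 6+8, 18+4, 11+0) = 22
r[5] = max(4+22, 6+18, 18+8, 11+4, 21+0) = 26
r[6] = max(4+26, 6+22, 18+18, 11+8, 21+4, 27+0) = 36
r[7] = max(4+36, 6+26, 18+22, …, 27+4, 37+0) = 40
r[8] = max(4+40, 6+36, 18+26, …, 37+4, 42+0) = 44
r[9] = max(4+44, 6+40, 18+36, …, 42+4, 43+0) = 54
Maximum revenue is $54.
Now minimize piece count subject to staying optimal: for each k, pieces[k] = 1 + min over i with p[i]+r[k−i]=r[k] of pieces[k−i].
pieces[6] = 2
pieces[7] = 3
pieces[8] = 4
pieces[9] = 3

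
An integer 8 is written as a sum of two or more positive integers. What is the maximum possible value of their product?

18

Let prod[k] be the best product for length k (with at least one cut). For each first piece i, the rest contributes max(k−i, prod[k−i]).
prod[2] = 1×max(1,0) = 1×1 = 1
prod[3] = 1×max(2,1) = 1×2 = 2
prod[4] = 2×max(2,1) = 2×2 = 4
prod[5] = 2×max(3,2) = 2×3 = 6
prod[6] = 3×max(3,2) = 3×3 = 9
prod[7] = 2×max(5,6) = 2×6 = 12
prod[8] = 2×max(6,9) = 2×9 = 18
One optimal split: 3 + 3 + 2; product 3×3×2 = 18.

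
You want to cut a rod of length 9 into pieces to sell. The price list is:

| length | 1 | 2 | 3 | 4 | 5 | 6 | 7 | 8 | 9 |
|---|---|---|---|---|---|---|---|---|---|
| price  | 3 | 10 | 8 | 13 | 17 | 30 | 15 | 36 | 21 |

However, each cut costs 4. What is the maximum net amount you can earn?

35

Let r[k] be the best obtainable value from length k. For each k, try every first piece i and keep the best of price[i] + r[k−i] minus the 4 cut fee when i<k.
r[1] = 3
r[2] = max(3+3-4, 10+0) = 10
r[3] = max(3+10-4, 10+3-4, 8+0) = 9
r[4] = max(3+9-4, 10+10-4, 8+3-4, 13+0) = 16
r[5] = max(3+16-4, 10+9-4, 8+10-4, 13+3-4, 17+0) = 17
r[6] = max(3+17-4, 10+16-4, 8+9-4, 13+10-4, 17+3-4, 30+0) = 30
r[7] = max(3+30-4, 10+17-4, 8+16-4, …, 30+3-4, 15+0) = 29
r[8] = max(3+29-4, 10+30-4, 8+17-4, …, 15+3-4, 36+0) = 36
r[9] = max(3+36-4, 10+29-4, 8+30-4, …, 36+3-4, 21+0) = 35
One optimal plan: pieces 6 + 2 + 1 (2 cuts) → 43 − 8 = 35.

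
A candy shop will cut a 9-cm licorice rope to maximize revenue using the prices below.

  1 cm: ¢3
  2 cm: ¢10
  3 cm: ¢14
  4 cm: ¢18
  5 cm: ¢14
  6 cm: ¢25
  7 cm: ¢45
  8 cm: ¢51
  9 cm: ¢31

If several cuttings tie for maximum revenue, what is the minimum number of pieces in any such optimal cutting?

Let r[k] be the best obtainable value from length k. For each k, try every first piece i and keep the best of price[i] + r[k−i].
r[1] = 3
r[2] = max(3+3, 10+0) = 10
r[3] = max(3+10, 10+3, 14+0) = 14
r[4] = max(3+14, 10+10, 14+3, 18+0) = 20
r[5] = max(3+20, 10+14, 14+10, 18+3, 14+0) = 24
r[6] = max(3+24, 10+20, 14+14, 18+10, 14+3, 25+0) = 30
r[7] = max(3+30, 10+24, 14+20, …, 25+3, 45+0) = 45
r[8] = max(3+45, 10+30, 14+24, …, 45+3, 51+0) = 51
r[9] = max(3+51, 10+45, 14+30, …, 51+3, 31+0) = 55
Maximum revenue is ¢55.
Now minimize piece count subject to staying optimal: for each k, pieces[k] = 1 + min over i with p[i]+r[k−i]=r[k] of pieces[k−i].
pieces[6] = 3
pieces[7] = 1
pieces[8] = 1
pieces[9] = 2

2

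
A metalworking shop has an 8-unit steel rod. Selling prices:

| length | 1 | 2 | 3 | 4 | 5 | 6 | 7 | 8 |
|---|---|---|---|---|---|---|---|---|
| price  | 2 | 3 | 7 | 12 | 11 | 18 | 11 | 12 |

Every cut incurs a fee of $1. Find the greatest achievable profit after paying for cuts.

23

Let net[k] be the best obtainable value from length k. For each k, try every first piece i and keep the best of price[i] + net[k−i] minus the 1 cut fee when i<k.
net[1] = 2
net[2] = 3  (first piece 1, then net[1]=2)
net[3] = 7
net[4] = 12
net[5] = 13  (first piece 1, then net[4]=12)
net[6] = 18
net[7] = 19  (first piece 1, then net[6]=18)
net[8] = 23  (first piece 4, then net[4]=12)
One optimal plan: pieces 4 + 4 (1 cut) → $24 − $1 = $23.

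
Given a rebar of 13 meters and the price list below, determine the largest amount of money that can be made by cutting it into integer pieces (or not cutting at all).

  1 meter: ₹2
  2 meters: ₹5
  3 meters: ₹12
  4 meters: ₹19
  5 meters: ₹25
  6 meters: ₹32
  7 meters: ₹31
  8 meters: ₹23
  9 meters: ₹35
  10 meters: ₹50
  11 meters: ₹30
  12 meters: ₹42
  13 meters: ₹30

66

Let v[k] be the best obtainable value from length k. For each k, try every first piece i and keep the best of price[i] + v[k−i].
v[1] = 2
v[2] = max(2+2, 5+0) = 5
v[3] = max(2+5, 5+2, 12+0) = 12
v[4] = max(2+12, 5+5, 12+2, 19+0) = 19
v[5] = max(2+19, 5+12, 12+5, 19+2, 25+0) = 25
v[6] = max(2+25, 5+19, 12+12, 19+5, 25+2, 32+0) = 32
v[7] = max(2+32, 5+25, 12+19, …, 32+2, 31+0) = 34
v[8] = max(2+34, 5+32, 12+25, …, 31+2, 23+0) = 38
v[9] = max(2+38, 5+34, 12+32, …, 23+2, 35+0) = 44
v[10] = max(2+44, 5+38, 12+34, …, 35+2, 50+0) = 51
v[11] = max(2+51, 5+44, 12+38, …, 50+2, 30+0) = 57
v[12] = max(2+57, 5+51, 12+44, …, 30+2, 42+0) = 64
v[13] = max(2+64, 5+57, 12+51, …, 42+2, 30+0) = 66
One optimal cutting: 6 + 6 + 1 → ₹32 + ₹32 + ₹2 = ₹66.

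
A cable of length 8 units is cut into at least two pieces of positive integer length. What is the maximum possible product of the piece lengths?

Fill m[k] for k=2..8: at each k try every first piece i and multiply by the better of (k−i) uncut or m[k−i].
m[2] = 1·max(1,0) = 1·1 = 1
m[3] = max(1·2, 2·1) = 2
m[4] = max(1·3, 2·2, 3·1) = 4
m[5] = max(1·4, 2·3, 3·2, 4·1) = 6
m[6] = max(1·6, 2·4, 3·3, 4·2, 5·1) = 9
m[7] = max(1·9, 2·6, 3·4, 4·3, 5·2, 6·1) = 12
m[8] = max(1·12, 2·9, 3·6, …, 6·2, 7·1) = 18
One optimal split: 3 + 3 + 2; product 3·3·2 = 18.

18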